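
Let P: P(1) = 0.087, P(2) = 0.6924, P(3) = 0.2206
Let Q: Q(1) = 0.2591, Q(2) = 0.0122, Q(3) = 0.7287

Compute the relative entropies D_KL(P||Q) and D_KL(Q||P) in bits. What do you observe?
D_KL(P||Q) = 3.5171 bits, D_KL(Q||P) = 1.5930 bits. The two directions give different values (D_KL(P||Q) exceeds D_KL(Q||P) by 1.9241 bits): KL divergence is asymmetric.

D_KL(P||Q) = Σ P(x) log₂(P(x)/Q(x))

Computing term by term:
  P(1)·log₂(P(1)/Q(1)) = 0.087·log₂(0.087/0.2591) = -0.13697
  P(2)·log₂(P(2)/Q(2)) = 0.6924·log₂(0.6924/0.0122) = 4.03437
  P(3)·log₂(P(3)/Q(3)) = 0.2206·log₂(0.2206/0.7287) = -0.38029

D_KL(P||Q) = -0.13697 + 4.03437 - 0.38029 = 3.51711 ≈ 3.5171 bits

D_KL(Q||P) = Σ Q(x) log₂(Q(x)/P(x))

Computing term by term:
  Q(1)·log₂(Q(1)/P(1)) = 0.2591·log₂(0.2591/0.087) = 0.40793
  Q(2)·log₂(Q(2)/P(2)) = 0.0122·log₂(0.0122/0.6924) = -0.07109
  Q(3)·log₂(Q(3)/P(3)) = 0.7287·log₂(0.7287/0.2206) = 1.25620

D_KL(Q||P) = 0.40793 - 0.07109 + 1.25620 = 1.59304 ≈ 1.5930 bits

These are NOT equal (difference: 1.9241 bits). KL divergence is asymmetric: D_KL(P||Q) ≠ D_KL(Q||P) in general.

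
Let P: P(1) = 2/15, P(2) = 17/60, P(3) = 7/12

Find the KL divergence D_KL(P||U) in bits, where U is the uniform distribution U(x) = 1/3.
0.2283 bits

U(i) = 1/3 for all i

D_KL(P||U) = Σ P(x) log₂(P(x) / (1/3))
           = Σ P(x) log₂(P(x)) + log₂(3)
           = log₂(3) - H(P)

H(P) = -Σ P(x) log₂(P(x)):
  -P(1)·log₂(P(1)) = -(2/15)·log₂(2/15) = 0.38759
  -P(2)·log₂(P(2)) = -(17/60)·log₂(17/60) = 0.51550
  -P(3)·log₂(P(3)) = -(7/12)·log₂(7/12) = 0.45360
H(P) = 0.38759 + 0.51550 + 0.45360 = 1.35669 bits

log₂(3) = 1.58496 bits

D_KL(P||U) = 1.58496 - 1.35669 = 0.22827 ≈ 0.2283 bits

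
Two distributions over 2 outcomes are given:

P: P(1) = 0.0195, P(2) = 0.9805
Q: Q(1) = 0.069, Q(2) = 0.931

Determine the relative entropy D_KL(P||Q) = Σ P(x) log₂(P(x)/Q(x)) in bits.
0.0377 bits

D_KL(P||Q) = Σ P(x) log₂(P(x)/Q(x))

Computing term by term:
  P(1)·log₂(P(1)/Q(1)) = 0.0195·log₂(0.0195/0.069) = -0.03555
  P(2)·log₂(P(2)/Q(2)) = 0.9805·log₂(0.9805/0.931) = 0.07328

D_KL(P||Q) = -0.03555 + 0.07328 = 0.03773 ≈ 0.0377 bits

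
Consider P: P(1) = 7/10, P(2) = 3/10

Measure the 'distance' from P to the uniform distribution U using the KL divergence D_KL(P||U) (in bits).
0.1187 bits

U(i) = 1/2 for all i

D_KL(P||U) = Σ P(x) log₂(P(x) / (1/2))
           = Σ P(x) log₂(P(x)) + log₂(2)
           = log₂(2) - H(P)

H(P) = -Σ P(x) log₂(P(x)):
  -P(1)·log₂(P(1)) = -(7/10)·log₂(7/10) = 0.36020
  -P(2)·log₂(P(2)) = -(3/10)·log₂(3/10) = 0.52109
H(P) = 0.36020 + 0.52109 = 0.88129 bits

log₂(2) = 1.00000 bits

D_KL(P||U) = 1.00000 - 0.88129 = 0.11871 ≈ 0.1187 bits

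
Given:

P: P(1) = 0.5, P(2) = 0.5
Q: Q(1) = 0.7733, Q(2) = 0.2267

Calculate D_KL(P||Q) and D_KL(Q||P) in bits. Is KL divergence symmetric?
D_KL(P||Q) = 0.2560 bits, D_KL(Q||P) = 0.2278 bits. No, KL divergence is not symmetric.

D_KL(P||Q) = Σ P(x) log₂(P(x)/Q(x))

Computing term by term:
  P(1)·log₂(P(1)/Q(1)) = 0.5·log₂(0.5/0.7733) = -0.31455
  P(2)·log₂(P(2)/Q(2)) = 0.5·log₂(0.5/0.2267) = 0.57057

D_KL(P||Q) = -0.31455 + 0.57057 = 0.25602 ≈ 0.2560 bits

D_KL(Q||P) = Σ Q(x) log₂(Q(x)/P(x))

Computing term by term:
  Q(1)·log₂(Q(1)/P(1)) = 0.7733·log₂(0.7733/0.5) = 0.48648
  Q(2)·log₂(Q(2)/P(2)) = 0.2267·log₂(0.2267/0.5) = -0.25870

D_KL(Q||P) = 0.48648 - 0.25870 = 0.22778 ≈ 0.2278 bits

These are NOT equal (difference: 0.0282 bits). KL divergence is asymmetric: D_KL(P||Q) ≠ D_KL(Q||P) in general.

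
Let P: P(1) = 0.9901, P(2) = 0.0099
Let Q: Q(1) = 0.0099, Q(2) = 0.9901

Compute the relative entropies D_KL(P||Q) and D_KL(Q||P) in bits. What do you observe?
D_KL(P||Q) = 6.5125 bits, D_KL(Q||P) = 6.5125 bits. The two directions give the same value here, because Q is a self-inverse relabeling of P; in general KL divergence is asymmetric.

D_KL(P||Q) = Σ P(x) log₂(P(x)/Q(x))

Computing term by term:
  P(1)·log₂(P(1)/Q(1)) = 0.9901·log₂(0.9901/0.0099) = 6.57823
  P(2)·log₂(P(2)/Q(2)) = 0.0099·log₂(0.0099/0.9901) = -0.06578

D_KL(P||Q) = 6.57823 - 0.06578 = 6.51245 ≈ 6.5125 bits

D_KL(Q||P) = Σ Q(x) log₂(Q(x)/P(x))

Computing term by term:
  Q(1)·log₂(Q(1)/P(1)) = 0.0099·log₂(0.0099/0.9901) = -0.06578
  Q(2)·log₂(Q(2)/P(2)) = 0.9901·log₂(0.9901/0.0099) = 6.57823

D_KL(Q||P) = -0.06578 + 6.57823 = 6.51245 ≈ 6.5125 bits

These ARE equal here. Q is P with outcomes relabeled (Q(1) = P(2), Q(2) = P(1)) by a relabeling that is its own inverse, so the two sums contain exactly the same terms in a different order. This is a special case — KL divergence is not symmetric in general: D_KL(P||Q) ≠ D_KL(Q||P) for most P, Q.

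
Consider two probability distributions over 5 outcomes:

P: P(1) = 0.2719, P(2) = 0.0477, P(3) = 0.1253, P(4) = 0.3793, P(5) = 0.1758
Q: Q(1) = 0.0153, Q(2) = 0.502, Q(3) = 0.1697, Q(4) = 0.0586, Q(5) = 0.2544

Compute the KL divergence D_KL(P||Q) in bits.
1.8402 bits

D_KL(P||Q) = Σ P(x) log₂(P(x)/Q(x))

Computing term by term:
  P(1)·log₂(P(1)/Q(1)) = 0.2719·log₂(0.2719/0.0153) = 1.12879
  P(2)·log₂(P(2)/Q(2)) = 0.0477·log₂(0.0477/0.502) = -0.16197
  P(3)·log₂(P(3)/Q(3)) = 0.1253·log₂(0.1253/0.1697) = -0.05483
  P(4)·log₂(P(4)/Q(4)) = 0.3793·log₂(0.3793/0.0586) = 1.02197
  P(5)·log₂(P(5)/Q(5)) = 0.1758·log₂(0.1758/0.2544) = -0.09373

D_KL(P||Q) = 1.12879 - 0.16197 - 0.05483 + 1.02197 - 0.09373 = 1.84023 ≈ 1.8402 bits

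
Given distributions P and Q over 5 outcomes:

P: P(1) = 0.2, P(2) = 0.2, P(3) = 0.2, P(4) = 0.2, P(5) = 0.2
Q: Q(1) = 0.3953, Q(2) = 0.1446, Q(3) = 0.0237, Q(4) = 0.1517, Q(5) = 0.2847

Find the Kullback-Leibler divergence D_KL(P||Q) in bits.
0.4903 bits

D_KL(P||Q) = Σ P(x) log₂(P(x)/Q(x))

Computing term by term:
  P(1)·log₂(P(1)/Q(1)) = 0.2·log₂(0.2/0.3953) = -0.19659
  P(2)·log₂(P(2)/Q(2)) = 0.2·log₂(0.2/0.1446) = 0.09359
  P(3)·log₂(P(3)/Q(3)) = 0.2·log₂(0.2/0.0237) = 0.61541
  P(4)·log₂(P(4)/Q(4)) = 0.2·log₂(0.2/0.1517) = 0.07976
  P(5)·log₂(P(5)/Q(5)) = 0.2·log₂(0.2/0.2847) = -0.10189

D_KL(P||Q) = -0.19659 + 0.09359 + 0.61541 + 0.07976 - 0.10189 = 0.49028 ≈ 0.4903 bits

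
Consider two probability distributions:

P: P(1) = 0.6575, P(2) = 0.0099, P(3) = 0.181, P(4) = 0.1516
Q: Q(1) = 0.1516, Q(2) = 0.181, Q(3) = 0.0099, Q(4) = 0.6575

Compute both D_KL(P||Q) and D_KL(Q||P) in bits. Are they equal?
D_KL(P||Q) = 1.7882 bits, D_KL(Q||P) = 1.7882 bits. Yes, in this case they are equal (although KL divergence is not symmetric in general).

D_KL(P||Q) = Σ P(x) log₂(P(x)/Q(x))

Computing term by term:
  P(1)·log₂(P(1)/Q(1)) = 0.6575·log₂(0.6575/0.1516) = 1.39174
  P(2)·log₂(P(2)/Q(2)) = 0.0099·log₂(0.0099/0.181) = -0.04150
  P(3)·log₂(P(3)/Q(3)) = 0.181·log₂(0.181/0.0099) = 0.75883
  P(4)·log₂(P(4)/Q(4)) = 0.1516·log₂(0.1516/0.6575) = -0.32089

D_KL(P||Q) = 1.39174 - 0.04150 + 0.75883 - 0.32089 = 1.78818 ≈ 1.7882 bits

D_KL(Q||P) = Σ Q(x) log₂(Q(x)/P(x))

Computing term by term:
  Q(1)·log₂(Q(1)/P(1)) = 0.1516·log₂(0.1516/0.6575) = -0.32089
  Q(2)·log₂(Q(2)/P(2)) = 0.181·log₂(0.181/0.0099) = 0.75883
  Q(3)·log₂(Q(3)/P(3)) = 0.0099·log₂(0.0099/0.181) = -0.04150
  Q(4)·log₂(Q(4)/P(4)) = 0.6575·log₂(0.6575/0.1516) = 1.39174

D_KL(Q||P) = -0.32089 + 0.75883 - 0.04150 + 1.39174 = 1.78818 ≈ 1.7882 bits

These ARE equal here. Q is P with outcomes relabeled (Q(1) = P(4), Q(2) = P(3), Q(3) = P(2), Q(4) = P(1)) by a relabeling that is its own inverse, so the two sums contain exactly the same terms in a different order. This is a special case — KL divergence is not symmetric in general: D_KL(P||Q) ≠ D_KL(Q||P) for most P, Q.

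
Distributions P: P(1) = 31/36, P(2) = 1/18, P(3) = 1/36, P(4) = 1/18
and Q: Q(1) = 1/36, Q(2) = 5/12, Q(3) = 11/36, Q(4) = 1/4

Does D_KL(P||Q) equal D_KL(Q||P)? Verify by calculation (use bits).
D_KL(P||Q) = 3.8880 bits, D_KL(Q||P) = 2.6731 bits. No — D_KL(P||Q) ≠ D_KL(Q||P) for this pair.

D_KL(P||Q) = Σ P(x) log₂(P(x)/Q(x))

Computing term by term:
  P(1)·log₂(P(1)/Q(1)) = (31/36)·log₂((31/36)/(1/36)) = 4.26611
  P(2)·log₂(P(2)/Q(2)) = (1/18)·log₂((1/18)/(5/12)) = -0.16149
  P(3)·log₂(P(3)/Q(3)) = (1/36)·log₂((1/36)/(11/36)) = -0.09610
  P(4)·log₂(P(4)/Q(4)) = (1/18)·log₂((1/18)/(1/4)) = -0.12055

D_KL(P||Q) = 4.26611 - 0.16149 - 0.09610 - 0.12055 = 3.88797 ≈ 3.8880 bits

D_KL(Q||P) = Σ Q(x) log₂(Q(x)/P(x))

Computing term by term:
  Q(1)·log₂(Q(1)/P(1)) = (1/36)·log₂((1/36)/(31/36)) = -0.13762
  Q(2)·log₂(Q(2)/P(2)) = (5/12)·log₂((5/12)/(1/18)) = 1.21120
  Q(3)·log₂(Q(3)/P(3)) = (11/36)·log₂((11/36)/(1/36)) = 1.05705
  Q(4)·log₂(Q(4)/P(4)) = (1/4)·log₂((1/4)/(1/18)) = 0.54248

D_KL(Q||P) = -0.13762 + 1.21120 + 1.05705 + 0.54248 = 2.67311 ≈ 2.6731 bits

These are NOT equal (difference: 1.2149 bits). KL divergence is asymmetric: D_KL(P||Q) ≠ D_KL(Q||P) in general.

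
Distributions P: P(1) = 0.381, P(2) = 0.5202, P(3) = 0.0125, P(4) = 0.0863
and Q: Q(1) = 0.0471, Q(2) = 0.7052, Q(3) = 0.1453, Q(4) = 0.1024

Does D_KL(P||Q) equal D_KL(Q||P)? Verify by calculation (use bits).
D_KL(P||Q) = 0.8552 bits, D_KL(Q||P) = 0.7070 bits. No — D_KL(P||Q) ≠ D_KL(Q||P) for this pair.

D_KL(P||Q) = Σ P(x) log₂(P(x)/Q(x))

Computing term by term:
  P(1)·log₂(P(1)/Q(1)) = 0.381·log₂(0.381/0.0471) = 1.14909
  P(2)·log₂(P(2)/Q(2)) = 0.5202·log₂(0.5202/0.7052) = -0.22835
  P(3)·log₂(P(3)/Q(3)) = 0.0125·log₂(0.0125/0.1453) = -0.04424
  P(4)·log₂(P(4)/Q(4)) = 0.0863·log₂(0.0863/0.1024) = -0.02130

D_KL(P||Q) = 1.14909 - 0.22835 - 0.04424 - 0.02130 = 0.85520 ≈ 0.8552 bits

D_KL(Q||P) = Σ Q(x) log₂(Q(x)/P(x))

Computing term by term:
  Q(1)·log₂(Q(1)/P(1)) = 0.0471·log₂(0.0471/0.381) = -0.14205
  Q(2)·log₂(Q(2)/P(2)) = 0.7052·log₂(0.7052/0.5202) = 0.30956
  Q(3)·log₂(Q(3)/P(3)) = 0.1453·log₂(0.1453/0.0125) = 0.51422
  Q(4)·log₂(Q(4)/P(4)) = 0.1024·log₂(0.1024/0.0863) = 0.02527

D_KL(Q||P) = -0.14205 + 0.30956 + 0.51422 + 0.02527 = 0.70700 ≈ 0.7070 bits

These are NOT equal (difference: 0.1482 bits). KL divergence is asymmetric: D_KL(P||Q) ≠ D_KL(Q||P) in general.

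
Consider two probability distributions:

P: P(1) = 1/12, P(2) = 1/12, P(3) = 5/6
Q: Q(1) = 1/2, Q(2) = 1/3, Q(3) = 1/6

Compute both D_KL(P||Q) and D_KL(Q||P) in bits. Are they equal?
D_KL(P||Q) = 1.5529 bits, D_KL(Q||P) = 1.5722 bits. No, they are not equal.

D_KL(P||Q) = Σ P(x) log₂(P(x)/Q(x))

Computing term by term:
  P(1)·log₂(P(1)/Q(1)) = (1/12)·log₂((1/12)/(1/2)) = -0.21541
  P(2)·log₂(P(2)/Q(2)) = (1/12)·log₂((1/12)/(1/3)) = -0.16667
  P(3)·log₂(P(3)/Q(3)) = (5/6)·log₂((5/6)/(1/6)) = 1.93494

D_KL(P||Q) = -0.21541 - 0.16667 + 1.93494 = 1.55286 ≈ 1.5529 bits

D_KL(Q||P) = Σ Q(x) log₂(Q(x)/P(x))

Computing term by term:
  Q(1)·log₂(Q(1)/P(1)) = (1/2)·log₂((1/2)/(1/12)) = 1.29248
  Q(2)·log₂(Q(2)/P(2)) = (1/3)·log₂((1/3)/(1/12)) = 0.66667
  Q(3)·log₂(Q(3)/P(3)) = (1/6)·log₂((1/6)/(5/6)) = -0.38699

D_KL(Q||P) = 1.29248 + 0.66667 - 0.38699 = 1.57216 ≈ 1.5722 bits

These are NOT equal (difference: 0.0193 bits). KL divergence is asymmetric: D_KL(P||Q) ≠ D_KL(Q||P) in general.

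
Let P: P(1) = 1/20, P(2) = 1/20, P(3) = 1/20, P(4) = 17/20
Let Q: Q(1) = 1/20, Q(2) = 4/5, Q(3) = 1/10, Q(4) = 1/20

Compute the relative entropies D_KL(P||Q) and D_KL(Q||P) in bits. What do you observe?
D_KL(P||Q) = 3.2243 bits, D_KL(Q||P) = 3.0956 bits. The two directions give different values (D_KL(P||Q) exceeds D_KL(Q||P) by 0.1287 bits): KL divergence is asymmetric.

D_KL(P||Q) = Σ P(x) log₂(P(x)/Q(x))

Computing term by term:
  P(1)·log₂(P(1)/Q(1)) = (1/20)·log₂((1/20)/(1/20)) = 0.00000
  P(2)·log₂(P(2)/Q(2)) = (1/20)·log₂((1/20)/(4/5)) = -0.20000
  P(3)·log₂(P(3)/Q(3)) = (1/20)·log₂((1/20)/(1/10)) = -0.05000
  P(4)·log₂(P(4)/Q(4)) = (17/20)·log₂((17/20)/(1/20)) = 3.47434

D_KL(P||Q) = 0.00000 - 0.20000 - 0.05000 + 3.47434 = 3.22434 ≈ 3.2243 bits

D_KL(Q||P) = Σ Q(x) log₂(Q(x)/P(x))

Computing term by term:
  Q(1)·log₂(Q(1)/P(1)) = (1/20)·log₂((1/20)/(1/20)) = 0.00000
  Q(2)·log₂(Q(2)/P(2)) = (4/5)·log₂((4/5)/(1/20)) = 3.20000
  Q(3)·log₂(Q(3)/P(3)) = (1/10)·log₂((1/10)/(1/20)) = 0.10000
  Q(4)·log₂(Q(4)/P(4)) = (1/20)·log₂((1/20)/(17/20)) = -0.20437

D_KL(Q||P) = 0.00000 + 3.20000 + 0.10000 - 0.20437 = 3.09563 ≈ 3.0956 bits

These are NOT equal (difference: 0.1287 bits). KL divergence is asymmetric: D_KL(P||Q) ≠ D_KL(Q||P) in general.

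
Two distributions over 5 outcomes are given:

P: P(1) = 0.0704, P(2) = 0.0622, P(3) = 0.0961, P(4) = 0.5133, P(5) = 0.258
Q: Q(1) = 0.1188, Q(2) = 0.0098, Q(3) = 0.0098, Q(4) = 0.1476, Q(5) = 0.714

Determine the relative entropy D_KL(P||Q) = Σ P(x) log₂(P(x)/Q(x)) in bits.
0.9733 bits

D_KL(P||Q) = Σ P(x) log₂(P(x)/Q(x))

Computing term by term:
  P(1)·log₂(P(1)/Q(1)) = 0.0704·log₂(0.0704/0.1188) = -0.05314
  P(2)·log₂(P(2)/Q(2)) = 0.0622·log₂(0.0622/0.0098) = 0.16583
  P(3)·log₂(P(3)/Q(3)) = 0.0961·log₂(0.0961/0.0098) = 0.31652
  P(4)·log₂(P(4)/Q(4)) = 0.5133·log₂(0.5133/0.1476) = 0.92297
  P(5)·log₂(P(5)/Q(5)) = 0.258·log₂(0.258/0.714) = -0.37889

D_KL(P||Q) = -0.05314 + 0.16583 + 0.31652 + 0.92297 - 0.37889 = 0.97329 ≈ 0.9733 bits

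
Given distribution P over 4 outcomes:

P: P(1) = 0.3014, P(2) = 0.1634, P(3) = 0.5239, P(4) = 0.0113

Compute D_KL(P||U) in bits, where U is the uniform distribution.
0.4898 bits

U(i) = 1/4 for all i

D_KL(P||U) = Σ P(x) log₂(P(x) / (1/4))
           = Σ P(x) log₂(P(x)) + log₂(4)
           = log₂(4) - H(P)

H(P) = -Σ P(x) log₂(P(x)):
  -P(1)·log₂(P(1)) = -(0.3014)·log₂(0.3014) = 0.52150
  -P(2)·log₂(P(2)) = -(0.1634)·log₂(0.1634) = 0.42705
  -P(3)·log₂(P(3)) = -(0.5239)·log₂(0.5239) = 0.48861
  -P(4)·log₂(P(4)) = -(0.0113)·log₂(0.0113) = 0.07308
H(P) = 0.52150 + 0.42705 + 0.48861 + 0.07308 = 1.51024 bits

log₂(4) = 2.00000 bits

D_KL(P||U) = 2.00000 - 1.51024 = 0.48976 ≈ 0.4898 bits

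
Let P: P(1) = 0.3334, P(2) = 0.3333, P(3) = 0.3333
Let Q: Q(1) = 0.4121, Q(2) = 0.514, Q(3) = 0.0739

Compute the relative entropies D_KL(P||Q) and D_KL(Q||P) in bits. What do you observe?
D_KL(P||Q) = 0.4141 bits, D_KL(Q||P) = 0.2866 bits. The two directions give different values (D_KL(P||Q) exceeds D_KL(Q||P) by 0.1275 bits): KL divergence is asymmetric.

D_KL(P||Q) = Σ P(x) log₂(P(x)/Q(x))

Computing term by term:
  P(1)·log₂(P(1)/Q(1)) = 0.3334·log₂(0.3334/0.4121) = -0.10193
  P(2)·log₂(P(2)/Q(2)) = 0.3333·log₂(0.3333/0.514) = -0.20829
  P(3)·log₂(P(3)/Q(3)) = 0.3333·log₂(0.3333/0.0739) = 0.72432

D_KL(P||Q) = -0.10193 - 0.20829 + 0.72432 = 0.41410 ≈ 0.4141 bits

D_KL(Q||P) = Σ Q(x) log₂(Q(x)/P(x))

Computing term by term:
  Q(1)·log₂(Q(1)/P(1)) = 0.4121·log₂(0.4121/0.3334) = 0.12600
  Q(2)·log₂(Q(2)/P(2)) = 0.514·log₂(0.514/0.3333) = 0.32122
  Q(3)·log₂(Q(3)/P(3)) = 0.0739·log₂(0.0739/0.3333) = -0.16060

D_KL(Q||P) = 0.12600 + 0.32122 - 0.16060 = 0.28662 ≈ 0.2866 bits

These are NOT equal (difference: 0.1275 bits). KL divergence is asymmetric: D_KL(P||Q) ≠ D_KL(Q||P) in general.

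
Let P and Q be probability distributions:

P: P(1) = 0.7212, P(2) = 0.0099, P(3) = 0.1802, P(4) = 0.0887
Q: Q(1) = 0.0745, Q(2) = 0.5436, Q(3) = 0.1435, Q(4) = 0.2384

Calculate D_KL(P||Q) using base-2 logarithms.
2.2375 bits

D_KL(P||Q) = Σ P(x) log₂(P(x)/Q(x))

Computing term by term:
  P(1)·log₂(P(1)/Q(1)) = 0.7212·log₂(0.7212/0.0745) = 2.36199
  P(2)·log₂(P(2)/Q(2)) = 0.0099·log₂(0.0099/0.5436) = -0.05721
  P(3)·log₂(P(3)/Q(3)) = 0.1802·log₂(0.1802/0.1435) = 0.05920
  P(4)·log₂(P(4)/Q(4)) = 0.0887·log₂(0.0887/0.2384) = -0.12652

D_KL(P||Q) = 2.36199 - 0.05721 + 0.05920 - 0.12652 = 2.23746 ≈ 2.2375 bits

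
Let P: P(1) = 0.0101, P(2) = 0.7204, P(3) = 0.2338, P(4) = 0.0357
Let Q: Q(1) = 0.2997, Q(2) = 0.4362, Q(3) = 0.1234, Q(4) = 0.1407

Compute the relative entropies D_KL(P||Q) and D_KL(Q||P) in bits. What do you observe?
D_KL(P||Q) = 0.6169 bits, D_KL(Q||P) = 1.3148 bits. The two directions give different values (D_KL(Q||P) exceeds D_KL(P||Q) by 0.6979 bits): KL divergence is asymmetric.

D_KL(P||Q) = Σ P(x) log₂(P(x)/Q(x))

Computing term by term:
  P(1)·log₂(P(1)/Q(1)) = 0.0101·log₂(0.0101/0.2997) = -0.04940
  P(2)·log₂(P(2)/Q(2)) = 0.7204·log₂(0.7204/0.4362) = 0.52143
  P(3)·log₂(P(3)/Q(3)) = 0.2338·log₂(0.2338/0.1234) = 0.21555
  P(4)·log₂(P(4)/Q(4)) = 0.0357·log₂(0.0357/0.1407) = -0.07064

D_KL(P||Q) = -0.04940 + 0.52143 + 0.21555 - 0.07064 = 0.61694 ≈ 0.6169 bits

D_KL(Q||P) = Σ Q(x) log₂(Q(x)/P(x))

Computing term by term:
  Q(1)·log₂(Q(1)/P(1)) = 0.2997·log₂(0.2997/0.0101) = 1.46586
  Q(2)·log₂(Q(2)/P(2)) = 0.4362·log₂(0.4362/0.7204) = -0.31573
  Q(3)·log₂(Q(3)/P(3)) = 0.1234·log₂(0.1234/0.2338) = -0.11377
  Q(4)·log₂(Q(4)/P(4)) = 0.1407·log₂(0.1407/0.0357) = 0.27839

D_KL(Q||P) = 1.46586 - 0.31573 - 0.11377 + 0.27839 = 1.31475 ≈ 1.3148 bits

These are NOT equal (difference: 0.6979 bits). KL divergence is asymmetric: D_KL(P||Q) ≠ D_KL(Q||P) in general.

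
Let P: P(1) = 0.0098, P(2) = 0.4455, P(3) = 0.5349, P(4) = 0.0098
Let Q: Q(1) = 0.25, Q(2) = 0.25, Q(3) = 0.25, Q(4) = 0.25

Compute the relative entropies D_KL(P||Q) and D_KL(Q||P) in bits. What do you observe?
D_KL(P||Q) = 0.8667 bits, D_KL(Q||P) = 1.8538 bits. The two directions give different values (D_KL(Q||P) exceeds D_KL(P||Q) by 0.9871 bits): KL divergence is asymmetric.

D_KL(P||Q) = Σ P(x) log₂(P(x)/Q(x))

Computing term by term:
  P(1)·log₂(P(1)/Q(1)) = 0.0098·log₂(0.0098/0.25) = -0.04580
  P(2)·log₂(P(2)/Q(2)) = 0.4455·log₂(0.4455/0.25) = 0.37132
  P(3)·log₂(P(3)/Q(3)) = 0.5349·log₂(0.5349/0.25) = 0.58697
  P(4)·log₂(P(4)/Q(4)) = 0.0098·log₂(0.0098/0.25) = -0.04580

D_KL(P||Q) = -0.04580 + 0.37132 + 0.58697 - 0.04580 = 0.86669 ≈ 0.8667 bits

D_KL(Q||P) = Σ Q(x) log₂(Q(x)/P(x))

Computing term by term:
  Q(1)·log₂(Q(1)/P(1)) = 0.25·log₂(0.25/0.0098) = 1.16825
  Q(2)·log₂(Q(2)/P(2)) = 0.25·log₂(0.25/0.4455) = -0.20837
  Q(3)·log₂(Q(3)/P(3)) = 0.25·log₂(0.25/0.5349) = -0.27434
  Q(4)·log₂(Q(4)/P(4)) = 0.25·log₂(0.25/0.0098) = 1.16825

D_KL(Q||P) = 1.16825 - 0.20837 - 0.27434 + 1.16825 = 1.85379 ≈ 1.8538 bits

These are NOT equal (difference: 0.9871 bits). KL divergence is asymmetric: D_KL(P||Q) ≠ D_KL(Q||P) in general.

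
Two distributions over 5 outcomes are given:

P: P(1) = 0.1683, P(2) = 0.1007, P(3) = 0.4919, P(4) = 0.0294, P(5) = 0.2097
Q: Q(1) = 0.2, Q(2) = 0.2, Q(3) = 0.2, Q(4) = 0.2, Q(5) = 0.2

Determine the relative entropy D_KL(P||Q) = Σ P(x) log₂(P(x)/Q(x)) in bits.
0.4301 bits

D_KL(P||Q) = Σ P(x) log₂(P(x)/Q(x))

Computing term by term:
  P(1)·log₂(P(1)/Q(1)) = 0.1683·log₂(0.1683/0.2) = -0.04190
  P(2)·log₂(P(2)/Q(2)) = 0.1007·log₂(0.1007/0.2) = -0.09969
  P(3)·log₂(P(3)/Q(3)) = 0.4919·log₂(0.4919/0.2) = 0.63867
  P(4)·log₂(P(4)/Q(4)) = 0.0294·log₂(0.0294/0.2) = -0.08132
  P(5)·log₂(P(5)/Q(5)) = 0.2097·log₂(0.2097/0.2) = 0.01433

D_KL(P||Q) = -0.04190 - 0.09969 + 0.63867 - 0.08132 + 0.01433 = 0.43009 ≈ 0.4301 bits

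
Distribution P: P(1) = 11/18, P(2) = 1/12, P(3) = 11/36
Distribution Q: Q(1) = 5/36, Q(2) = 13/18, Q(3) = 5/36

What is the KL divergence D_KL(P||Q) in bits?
1.3942 bits

D_KL(P||Q) = Σ P(x) log₂(P(x)/Q(x))

Computing term by term:
  P(1)·log₂(P(1)/Q(1)) = (11/18)·log₂((11/18)/(5/36)) = 1.30625
  P(2)·log₂(P(2)/Q(2)) = (1/12)·log₂((1/12)/(13/18)) = -0.25962
  P(3)·log₂(P(3)/Q(3)) = (11/36)·log₂((11/36)/(5/36)) = 0.34757

D_KL(P||Q) = 1.30625 - 0.25962 + 0.34757 = 1.39420 ≈ 1.3942 bits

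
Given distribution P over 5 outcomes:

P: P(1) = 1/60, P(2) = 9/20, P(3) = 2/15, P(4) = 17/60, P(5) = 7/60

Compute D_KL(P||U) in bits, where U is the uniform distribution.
0.4404 bits

U(i) = 1/5 for all i

D_KL(P||U) = Σ P(x) log₂(P(x) / (1/5))
           = Σ P(x) log₂(P(x)) + log₂(5)
           = log₂(5) - H(P)

H(P) = -Σ P(x) log₂(P(x)):
  -P(1)·log₂(P(1)) = -(1/60)·log₂(1/60) = 0.09845
  -P(2)·log₂(P(2)) = -(9/20)·log₂(9/20) = 0.51840
  -P(3)·log₂(P(3)) = -(2/15)·log₂(2/15) = 0.38759
  -P(4)·log₂(P(4)) = -(17/60)·log₂(17/60) = 0.51550
  -P(5)·log₂(P(5)) = -(7/60)·log₂(7/60) = 0.36161
H(P) = 0.09845 + 0.51840 + 0.38759 + 0.51550 + 0.36161 = 1.88155 bits

log₂(5) = 2.32193 bits

D_KL(P||U) = 2.32193 - 1.88155 = 0.44038 ≈ 0.4404 bits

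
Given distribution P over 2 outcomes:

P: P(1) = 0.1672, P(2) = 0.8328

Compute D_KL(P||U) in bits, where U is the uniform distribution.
0.3487 bits

U(i) = 1/2 for all i

D_KL(P||U) = Σ P(x) log₂(P(x) / (1/2))
           = Σ P(x) log₂(P(x)) + log₂(2)
           = log₂(2) - H(P)

H(P) = -Σ P(x) log₂(P(x)):
  -P(1)·log₂(P(1)) = -(0.1672)·log₂(0.1672) = 0.43144
  -P(2)·log₂(P(2)) = -(0.8328)·log₂(0.8328) = 0.21982
H(P) = 0.43144 + 0.21982 = 0.65126 bits

log₂(2) = 1.00000 bits

D_KL(P||U) = 1.00000 - 0.65126 = 0.34874 ≈ 0.3487 bits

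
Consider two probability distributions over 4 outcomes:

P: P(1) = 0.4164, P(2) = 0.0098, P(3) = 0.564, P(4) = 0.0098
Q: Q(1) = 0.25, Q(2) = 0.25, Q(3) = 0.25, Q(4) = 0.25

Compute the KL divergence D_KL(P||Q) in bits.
0.8769 bits

D_KL(P||Q) = Σ P(x) log₂(P(x)/Q(x))

Computing term by term:
  P(1)·log₂(P(1)/Q(1)) = 0.4164·log₂(0.4164/0.25) = 0.30649
  P(2)·log₂(P(2)/Q(2)) = 0.0098·log₂(0.0098/0.25) = -0.04580
  P(3)·log₂(P(3)/Q(3)) = 0.564·log₂(0.564/0.25) = 0.66200
  P(4)·log₂(P(4)/Q(4)) = 0.0098·log₂(0.0098/0.25) = -0.04580

D_KL(P||Q) = 0.30649 - 0.04580 + 0.66200 - 0.04580 = 0.87689 ≈ 0.8769 bits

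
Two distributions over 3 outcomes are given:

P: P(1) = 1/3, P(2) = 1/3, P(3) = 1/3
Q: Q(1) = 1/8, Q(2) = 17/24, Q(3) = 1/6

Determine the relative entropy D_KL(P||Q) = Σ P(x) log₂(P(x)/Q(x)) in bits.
0.4425 bits

D_KL(P||Q) = Σ P(x) log₂(P(x)/Q(x))

Computing term by term:
  P(1)·log₂(P(1)/Q(1)) = (1/3)·log₂((1/3)/(1/8)) = 0.47168
  P(2)·log₂(P(2)/Q(2)) = (1/3)·log₂((1/3)/(17/24)) = -0.36249
  P(3)·log₂(P(3)/Q(3)) = (1/3)·log₂((1/3)/(1/6)) = 0.33333

D_KL(P||Q) = 0.47168 - 0.36249 + 0.33333 = 0.44252 ≈ 0.4425 bits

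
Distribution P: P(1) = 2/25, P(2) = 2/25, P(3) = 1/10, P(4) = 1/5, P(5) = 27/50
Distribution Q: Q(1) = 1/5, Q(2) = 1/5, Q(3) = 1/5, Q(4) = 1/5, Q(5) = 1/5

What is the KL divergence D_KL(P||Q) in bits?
0.4623 bits

D_KL(P||Q) = Σ P(x) log₂(P(x)/Q(x))

Computing term by term:
  P(1)·log₂(P(1)/Q(1)) = (2/25)·log₂((2/25)/(1/5)) = -0.10575
  P(2)·log₂(P(2)/Q(2)) = (2/25)·log₂((2/25)/(1/5)) = -0.10575
  P(3)·log₂(P(3)/Q(3)) = (1/10)·log₂((1/10)/(1/5)) = -0.10000
  P(4)·log₂(P(4)/Q(4)) = (1/5)·log₂((1/5)/(1/5)) = 0.00000
  P(5)·log₂(P(5)/Q(5)) = (27/50)·log₂((27/50)/(1/5)) = 0.77380

D_KL(P||Q) = -0.10575 - 0.10575 - 0.10000 + 0.00000 + 0.77380 = 0.46230 ≈ 0.4623 bits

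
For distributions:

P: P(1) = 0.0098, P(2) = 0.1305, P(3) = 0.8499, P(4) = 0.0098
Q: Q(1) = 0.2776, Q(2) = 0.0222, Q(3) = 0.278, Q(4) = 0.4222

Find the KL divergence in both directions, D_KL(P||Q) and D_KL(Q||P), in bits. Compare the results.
D_KL(P||Q) = 1.6032 bits, D_KL(Q||P) = 3.1264 bits. D_KL(Q||P) is larger than D_KL(P||Q) by 1.5232 bits; the two directions differ.

D_KL(P||Q) = Σ P(x) log₂(P(x)/Q(x))

Computing term by term:
  P(1)·log₂(P(1)/Q(1)) = 0.0098·log₂(0.0098/0.2776) = -0.04728
  P(2)·log₂(P(2)/Q(2)) = 0.1305·log₂(0.1305/0.0222) = 0.33348
  P(3)·log₂(P(3)/Q(3)) = 0.8499·log₂(0.8499/0.278) = 1.37022
  P(4)·log₂(P(4)/Q(4)) = 0.0098·log₂(0.0098/0.4222) = -0.05320

D_KL(P||Q) = -0.04728 + 0.33348 + 1.37022 - 0.05320 = 1.60322 ≈ 1.6032 bits

D_KL(Q||P) = Σ Q(x) log₂(Q(x)/P(x))

Computing term by term:
  Q(1)·log₂(Q(1)/P(1)) = 0.2776·log₂(0.2776/0.0098) = 1.33917
  Q(2)·log₂(Q(2)/P(2)) = 0.0222·log₂(0.0222/0.1305) = -0.05673
  Q(3)·log₂(Q(3)/P(3)) = 0.278·log₂(0.278/0.8499) = -0.44819
  Q(4)·log₂(Q(4)/P(4)) = 0.4222·log₂(0.4222/0.0098) = 2.29212

D_KL(Q||P) = 1.33917 - 0.05673 - 0.44819 + 2.29212 = 3.12637 ≈ 3.1264 bits

These are NOT equal (difference: 1.5232 bits). KL divergence is asymmetric: D_KL(P||Q) ≠ D_KL(Q||P) in general.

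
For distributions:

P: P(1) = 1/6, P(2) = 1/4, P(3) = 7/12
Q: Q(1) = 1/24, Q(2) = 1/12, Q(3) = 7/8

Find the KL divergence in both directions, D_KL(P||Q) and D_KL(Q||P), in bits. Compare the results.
D_KL(P||Q) = 0.3883 bits, D_KL(Q||P) = 0.2964 bits. D_KL(P||Q) is larger than D_KL(Q||P) by 0.0919 bits; the two directions differ.

D_KL(P||Q) = Σ P(x) log₂(P(x)/Q(x))

Computing term by term:
  P(1)·log₂(P(1)/Q(1)) = (1/6)·log₂((1/6)/(1/24)) = 0.33333
  P(2)·log₂(P(2)/Q(2)) = (1/4)·log₂((1/4)/(1/12)) = 0.39624
  P(3)·log₂(P(3)/Q(3)) = (7/12)·log₂((7/12)/(7/8)) = -0.34123

D_KL(P||Q) = 0.33333 + 0.39624 - 0.34123 = 0.38834 ≈ 0.3883 bits

D_KL(Q||P) = Σ Q(x) log₂(Q(x)/P(x))

Computing term by term:
  Q(1)·log₂(Q(1)/P(1)) = (1/24)·log₂((1/24)/(1/6)) = -0.08333
  Q(2)·log₂(Q(2)/P(2)) = (1/12)·log₂((1/12)/(1/4)) = -0.13208
  Q(3)·log₂(Q(3)/P(3)) = (7/8)·log₂((7/8)/(7/12)) = 0.51184

D_KL(Q||P) = -0.08333 - 0.13208 + 0.51184 = 0.29643 ≈ 0.2964 bits

These are NOT equal (difference: 0.0919 bits). KL divergence is asymmetric: D_KL(P||Q) ≠ D_KL(Q||P) in general.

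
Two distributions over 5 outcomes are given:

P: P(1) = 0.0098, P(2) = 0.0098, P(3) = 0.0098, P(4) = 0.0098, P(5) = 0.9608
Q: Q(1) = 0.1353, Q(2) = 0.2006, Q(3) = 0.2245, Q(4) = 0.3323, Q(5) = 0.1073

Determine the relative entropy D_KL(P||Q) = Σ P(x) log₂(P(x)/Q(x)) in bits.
2.8647 bits

D_KL(P||Q) = Σ P(x) log₂(P(x)/Q(x))

Computing term by term:
  P(1)·log₂(P(1)/Q(1)) = 0.0098·log₂(0.0098/0.1353) = -0.03711
  P(2)·log₂(P(2)/Q(2)) = 0.0098·log₂(0.0098/0.2006) = -0.04268
  P(3)·log₂(P(3)/Q(3)) = 0.0098·log₂(0.0098/0.2245) = -0.04427
  P(4)·log₂(P(4)/Q(4)) = 0.0098·log₂(0.0098/0.3323) = -0.04982
  P(5)·log₂(P(5)/Q(5)) = 0.9608·log₂(0.9608/0.1073) = 3.03861

D_KL(P||Q) = -0.03711 - 0.04268 - 0.04427 - 0.04982 + 3.03861 = 2.86473 ≈ 2.8647 bits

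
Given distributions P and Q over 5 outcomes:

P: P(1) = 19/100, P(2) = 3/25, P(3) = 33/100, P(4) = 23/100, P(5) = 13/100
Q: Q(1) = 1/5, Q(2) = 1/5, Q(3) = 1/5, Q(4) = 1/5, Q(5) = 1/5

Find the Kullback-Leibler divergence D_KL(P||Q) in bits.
0.1015 bits

D_KL(P||Q) = Σ P(x) log₂(P(x)/Q(x))

Computing term by term:
  P(1)·log₂(P(1)/Q(1)) = (19/100)·log₂((19/100)/(1/5)) = -0.01406
  P(2)·log₂(P(2)/Q(2)) = (3/25)·log₂((3/25)/(1/5)) = -0.08844
  P(3)·log₂(P(3)/Q(3)) = (33/100)·log₂((33/100)/(1/5)) = 0.23841
  P(4)·log₂(P(4)/Q(4)) = (23/100)·log₂((23/100)/(1/5)) = 0.04638
  P(5)·log₂(P(5)/Q(5)) = (13/100)·log₂((13/100)/(1/5)) = -0.08079

D_KL(P||Q) = -0.01406 - 0.08844 + 0.23841 + 0.04638 - 0.08079 = 0.10150 ≈ 0.1015 bits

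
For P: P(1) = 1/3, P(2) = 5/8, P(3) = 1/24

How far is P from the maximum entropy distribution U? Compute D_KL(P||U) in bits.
0.4418 bits

U(i) = 1/3 for all i

D_KL(P||U) = Σ P(x) log₂(P(x) / (1/3))
           = Σ P(x) log₂(P(x)) + log₂(3)
           = log₂(3) - H(P)

H(P) = -Σ P(x) log₂(P(x)):
  -P(1)·log₂(P(1)) = -(1/3)·log₂(1/3) = 0.52832
  -P(2)·log₂(P(2)) = -(5/8)·log₂(5/8) = 0.42379
  -P(3)·log₂(P(3)) = -(1/24)·log₂(1/24) = 0.19104
H(P) = 0.52832 + 0.42379 + 0.19104 = 1.14315 bits

log₂(3) = 1.58496 bits

D_KL(P||U) = 1.58496 - 1.14315 = 0.44181 ≈ 0.4418 bits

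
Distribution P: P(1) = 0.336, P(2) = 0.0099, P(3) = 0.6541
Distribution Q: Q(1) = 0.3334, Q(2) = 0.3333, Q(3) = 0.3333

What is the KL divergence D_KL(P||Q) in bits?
0.5898 bits

D_KL(P||Q) = Σ P(x) log₂(P(x)/Q(x))

Computing term by term:
  P(1)·log₂(P(1)/Q(1)) = 0.336·log₂(0.336/0.3334) = 0.00377
  P(2)·log₂(P(2)/Q(2)) = 0.0099·log₂(0.0099/0.3333) = -0.05023
  P(3)·log₂(P(3)/Q(3)) = 0.6541·log₂(0.6541/0.3333) = 0.63624

D_KL(P||Q) = 0.00377 - 0.05023 + 0.63624 = 0.58978 ≈ 0.5898 bits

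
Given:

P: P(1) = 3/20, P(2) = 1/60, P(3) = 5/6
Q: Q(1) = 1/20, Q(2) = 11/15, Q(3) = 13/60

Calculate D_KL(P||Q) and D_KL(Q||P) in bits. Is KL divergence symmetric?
D_KL(P||Q) = 1.7663 bits, D_KL(Q||P) = 3.5033 bits. No, KL divergence is not symmetric.

D_KL(P||Q) = Σ P(x) log₂(P(x)/Q(x))

Computing term by term:
  P(1)·log₂(P(1)/Q(1)) = (3/20)·log₂((3/20)/(1/20)) = 0.23774
  P(2)·log₂(P(2)/Q(2)) = (1/60)·log₂((1/60)/(11/15)) = -0.09099
  P(3)·log₂(P(3)/Q(3)) = (5/6)·log₂((5/6)/(13/60)) = 1.61951

D_KL(P||Q) = 0.23774 - 0.09099 + 1.61951 = 1.76626 ≈ 1.7663 bits

D_KL(Q||P) = Σ Q(x) log₂(Q(x)/P(x))

Computing term by term:
  Q(1)·log₂(Q(1)/P(1)) = (1/20)·log₂((1/20)/(3/20)) = -0.07925
  Q(2)·log₂(Q(2)/P(2)) = (11/15)·log₂((11/15)/(1/60)) = 4.00358
  Q(3)·log₂(Q(3)/P(3)) = (13/60)·log₂((13/60)/(5/6)) = -0.42107

D_KL(Q||P) = -0.07925 + 4.00358 - 0.42107 = 3.50326 ≈ 3.5033 bits

These are NOT equal (difference: 1.7370 bits). KL divergence is asymmetric: D_KL(P||Q) ≠ D_KL(Q||P) in general.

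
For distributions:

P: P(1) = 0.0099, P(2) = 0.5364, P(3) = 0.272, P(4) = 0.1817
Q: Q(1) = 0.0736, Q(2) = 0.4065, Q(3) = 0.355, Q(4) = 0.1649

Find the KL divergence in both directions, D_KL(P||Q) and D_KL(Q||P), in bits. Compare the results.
D_KL(P||Q) = 0.1069 bits, D_KL(Q||P) = 0.1637 bits. D_KL(Q||P) is larger than D_KL(P||Q) by 0.0568 bits; the two directions differ.

D_KL(P||Q) = Σ P(x) log₂(P(x)/Q(x))

Computing term by term:
  P(1)·log₂(P(1)/Q(1)) = 0.0099·log₂(0.0099/0.0736) = -0.02865
  P(2)·log₂(P(2)/Q(2)) = 0.5364·log₂(0.5364/0.4065) = 0.21459
  P(3)·log₂(P(3)/Q(3)) = 0.272·log₂(0.272/0.355) = -0.10451
  P(4)·log₂(P(4)/Q(4)) = 0.1817·log₂(0.1817/0.1649) = 0.02543

D_KL(P||Q) = -0.02865 + 0.21459 - 0.10451 + 0.02543 = 0.10686 ≈ 0.1069 bits

D_KL(Q||P) = Σ Q(x) log₂(Q(x)/P(x))

Computing term by term:
  Q(1)·log₂(Q(1)/P(1)) = 0.0736·log₂(0.0736/0.0099) = 0.21301
  Q(2)·log₂(Q(2)/P(2)) = 0.4065·log₂(0.4065/0.5364) = -0.16262
  Q(3)·log₂(Q(3)/P(3)) = 0.355·log₂(0.355/0.272) = 0.13640
  Q(4)·log₂(Q(4)/P(4)) = 0.1649·log₂(0.1649/0.1817) = -0.02308

D_KL(Q||P) = 0.21301 - 0.16262 + 0.13640 - 0.02308 = 0.16371 ≈ 0.1637 bits

These are NOT equal (difference: 0.0568 bits). KL divergence is asymmetric: D_KL(P||Q) ≠ D_KL(Q||P) in general.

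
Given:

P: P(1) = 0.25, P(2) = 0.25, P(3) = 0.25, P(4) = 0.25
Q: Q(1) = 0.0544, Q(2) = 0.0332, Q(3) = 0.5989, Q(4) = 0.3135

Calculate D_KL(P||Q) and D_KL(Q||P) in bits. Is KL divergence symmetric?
D_KL(P||Q) = 0.8815 bits, D_KL(Q||P) = 0.6408 bits. No, KL divergence is not symmetric.

D_KL(P||Q) = Σ P(x) log₂(P(x)/Q(x))

Computing term by term:
  P(1)·log₂(P(1)/Q(1)) = 0.25·log₂(0.25/0.0544) = 0.55006
  P(2)·log₂(P(2)/Q(2)) = 0.25·log₂(0.25/0.0332) = 0.72817
  P(3)·log₂(P(3)/Q(3)) = 0.25·log₂(0.25/0.5989) = -0.31510
  P(4)·log₂(P(4)/Q(4)) = 0.25·log₂(0.25/0.3135) = -0.08163

D_KL(P||Q) = 0.55006 + 0.72817 - 0.31510 - 0.08163 = 0.88150 ≈ 0.8815 bits

D_KL(Q||P) = Σ Q(x) log₂(Q(x)/P(x))

Computing term by term:
  Q(1)·log₂(Q(1)/P(1)) = 0.0544·log₂(0.0544/0.25) = -0.11969
  Q(2)·log₂(Q(2)/P(2)) = 0.0332·log₂(0.0332/0.25) = -0.09670
  Q(3)·log₂(Q(3)/P(3)) = 0.5989·log₂(0.5989/0.25) = 0.75485
  Q(4)·log₂(Q(4)/P(4)) = 0.3135·log₂(0.3135/0.25) = 0.10237

D_KL(Q||P) = -0.11969 - 0.09670 + 0.75485 + 0.10237 = 0.64083 ≈ 0.6408 bits

These are NOT equal (difference: 0.2407 bits). KL divergence is asymmetric: D_KL(P||Q) ≠ D_KL(Q||P) in general.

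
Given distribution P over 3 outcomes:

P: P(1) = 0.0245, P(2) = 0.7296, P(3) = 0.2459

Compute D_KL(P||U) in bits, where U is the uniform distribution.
0.6244 bits

U(i) = 1/3 for all i

D_KL(P||U) = Σ P(x) log₂(P(x) / (1/3))
           = Σ P(x) log₂(P(x)) + log₂(3)
           = log₂(3) - H(P)

H(P) = -Σ P(x) log₂(P(x)):
  -P(1)·log₂(P(1)) = -(0.0245)·log₂(0.0245) = 0.13110
  -P(2)·log₂(P(2)) = -(0.7296)·log₂(0.7296) = 0.33184
  -P(3)·log₂(P(3)) = -(0.2459)·log₂(0.2459) = 0.49767
H(P) = 0.13110 + 0.33184 + 0.49767 = 0.96061 bits

log₂(3) = 1.58496 bits

D_KL(P||U) = 1.58496 - 0.96061 = 0.62435 ≈ 0.6244 bits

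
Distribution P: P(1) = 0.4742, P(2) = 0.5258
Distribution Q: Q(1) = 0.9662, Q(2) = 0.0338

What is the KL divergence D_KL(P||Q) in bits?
1.5949 bits

D_KL(P||Q) = Σ P(x) log₂(P(x)/Q(x))

Computing term by term:
  P(1)·log₂(P(1)/Q(1)) = 0.4742·log₂(0.4742/0.9662) = -0.48692
  P(2)·log₂(P(2)/Q(2)) = 0.5258·log₂(0.5258/0.0338) = 2.08186

D_KL(P||Q) = -0.48692 + 2.08186 = 1.59494 ≈ 1.5949 bits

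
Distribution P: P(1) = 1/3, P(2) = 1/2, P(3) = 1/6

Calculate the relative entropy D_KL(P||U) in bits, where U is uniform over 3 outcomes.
0.1258 bits

U(i) = 1/3 for all i

D_KL(P||U) = Σ P(x) log₂(P(x) / (1/3))
           = Σ P(x) log₂(P(x)) + log₂(3)
           = log₂(3) - H(P)

H(P) = -Σ P(x) log₂(P(x)):
  -P(1)·log₂(P(1)) = -(1/3)·log₂(1/3) = 0.52832
  -P(2)·log₂(P(2)) = -(1/2)·log₂(1/2) = 0.50000
  -P(3)·log₂(P(3)) = -(1/6)·log₂(1/6) = 0.43083
H(P) = 0.52832 + 0.50000 + 0.43083 = 1.45915 bits

log₂(3) = 1.58496 bits

D_KL(P||U) = 1.58496 - 1.45915 = 0.12581 ≈ 0.1258 bits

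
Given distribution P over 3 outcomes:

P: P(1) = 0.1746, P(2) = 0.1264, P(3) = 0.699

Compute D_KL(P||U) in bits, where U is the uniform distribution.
0.4070 bits

U(i) = 1/3 for all i

D_KL(P||U) = Σ P(x) log₂(P(x) / (1/3))
           = Σ P(x) log₂(P(x)) + log₂(3)
           = log₂(3) - H(P)

H(P) = -Σ P(x) log₂(P(x)):
  -P(1)·log₂(P(1)) = -(0.1746)·log₂(0.1746) = 0.43962
  -P(2)·log₂(P(2)) = -(0.1264)·log₂(0.1264) = 0.37717
  -P(3)·log₂(P(3)) = -(0.699)·log₂(0.699) = 0.36113
H(P) = 0.43962 + 0.37717 + 0.36113 = 1.17792 bits

log₂(3) = 1.58496 bits

D_KL(P||U) = 1.58496 - 1.17792 = 0.40704 ≈ 0.4070 bits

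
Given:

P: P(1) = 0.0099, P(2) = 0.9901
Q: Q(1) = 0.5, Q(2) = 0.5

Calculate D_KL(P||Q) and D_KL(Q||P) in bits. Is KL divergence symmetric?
D_KL(P||Q) = 0.9199 bits, D_KL(Q||P) = 2.3364 bits. No, KL divergence is not symmetric.

D_KL(P||Q) = Σ P(x) log₂(P(x)/Q(x))

Computing term by term:
  P(1)·log₂(P(1)/Q(1)) = 0.0099·log₂(0.0099/0.5) = -0.05602
  P(2)·log₂(P(2)/Q(2)) = 0.9901·log₂(0.9901/0.5) = 0.97589

D_KL(P||Q) = -0.05602 + 0.97589 = 0.91987 ≈ 0.9199 bits

D_KL(Q||P) = Σ Q(x) log₂(Q(x)/P(x))

Computing term by term:
  Q(1)·log₂(Q(1)/P(1)) = 0.5·log₂(0.5/0.0099) = 2.82918
  Q(2)·log₂(Q(2)/P(2)) = 0.5·log₂(0.5/0.9901) = -0.49282

D_KL(Q||P) = 2.82918 - 0.49282 = 2.33636 ≈ 2.3364 bits

These are NOT equal (difference: 1.4165 bits). KL divergence is asymmetric: D_KL(P||Q) ≠ D_KL(Q||P) in general.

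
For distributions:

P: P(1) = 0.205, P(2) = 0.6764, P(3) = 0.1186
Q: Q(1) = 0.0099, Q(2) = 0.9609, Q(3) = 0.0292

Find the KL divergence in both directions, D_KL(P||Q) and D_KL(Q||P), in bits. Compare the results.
D_KL(P||Q) = 0.7935 bits, D_KL(Q||P) = 0.3844 bits. D_KL(P||Q) is larger than D_KL(Q||P) by 0.4091 bits; the two directions differ.

D_KL(P||Q) = Σ P(x) log₂(P(x)/Q(x))

Computing term by term:
  P(1)·log₂(P(1)/Q(1)) = 0.205·log₂(0.205/0.0099) = 0.89627
  P(2)·log₂(P(2)/Q(2)) = 0.6764·log₂(0.6764/0.9609) = -0.34260
  P(3)·log₂(P(3)/Q(3)) = 0.1186·log₂(0.1186/0.0292) = 0.23982

D_KL(P||Q) = 0.89627 - 0.34260 + 0.23982 = 0.79349 ≈ 0.7935 bits

D_KL(Q||P) = Σ Q(x) log₂(Q(x)/P(x))

Computing term by term:
  Q(1)·log₂(Q(1)/P(1)) = 0.0099·log₂(0.0099/0.205) = -0.04328
  Q(2)·log₂(Q(2)/P(2)) = 0.9609·log₂(0.9609/0.6764) = 0.48671
  Q(3)·log₂(Q(3)/P(3)) = 0.0292·log₂(0.0292/0.1186) = -0.05904

D_KL(Q||P) = -0.04328 + 0.48671 - 0.05904 = 0.38439 ≈ 0.3844 bits

These are NOT equal (difference: 0.4091 bits). KL divergence is asymmetric: D_KL(P||Q) ≠ D_KL(Q||P) in general.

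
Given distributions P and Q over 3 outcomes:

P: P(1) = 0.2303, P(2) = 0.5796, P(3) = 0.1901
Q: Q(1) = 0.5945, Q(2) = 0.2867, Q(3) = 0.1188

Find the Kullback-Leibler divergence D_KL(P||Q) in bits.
0.4024 bits

D_KL(P||Q) = Σ P(x) log₂(P(x)/Q(x))

Computing term by term:
  P(1)·log₂(P(1)/Q(1)) = 0.2303·log₂(0.2303/0.5945) = -0.31509
  P(2)·log₂(P(2)/Q(2)) = 0.5796·log₂(0.5796/0.2867) = 0.58859
  P(3)·log₂(P(3)/Q(3)) = 0.1901·log₂(0.1901/0.1188) = 0.12893

D_KL(P||Q) = -0.31509 + 0.58859 + 0.12893 = 0.40243 ≈ 0.4024 bits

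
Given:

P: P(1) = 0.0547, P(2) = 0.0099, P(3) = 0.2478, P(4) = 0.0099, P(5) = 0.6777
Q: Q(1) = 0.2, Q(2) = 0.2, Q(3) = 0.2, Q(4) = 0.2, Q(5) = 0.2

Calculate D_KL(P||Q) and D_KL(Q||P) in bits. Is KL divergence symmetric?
D_KL(P||Q) = 1.0816 bits, D_KL(Q||P) = 1.6947 bits. No, KL divergence is not symmetric.

D_KL(P||Q) = Σ P(x) log₂(P(x)/Q(x))

Computing term by term:
  P(1)·log₂(P(1)/Q(1)) = 0.0547·log₂(0.0547/0.2) = -0.10231
  P(2)·log₂(P(2)/Q(2)) = 0.0099·log₂(0.0099/0.2) = -0.04293
  P(3)·log₂(P(3)/Q(3)) = 0.2478·log₂(0.2478/0.2) = 0.07661
  P(4)·log₂(P(4)/Q(4)) = 0.0099·log₂(0.0099/0.2) = -0.04293
  P(5)·log₂(P(5)/Q(5)) = 0.6777·log₂(0.6777/0.2) = 1.19319

D_KL(P||Q) = -0.10231 - 0.04293 + 0.07661 - 0.04293 + 1.19319 = 1.08163 ≈ 1.0816 bits

D_KL(Q||P) = Σ Q(x) log₂(Q(x)/P(x))

Computing term by term:
  Q(1)·log₂(Q(1)/P(1)) = 0.2·log₂(0.2/0.0547) = 0.37408
  Q(2)·log₂(Q(2)/P(2)) = 0.2·log₂(0.2/0.0099) = 0.86729
  Q(3)·log₂(Q(3)/P(3)) = 0.2·log₂(0.2/0.2478) = -0.06184
  Q(4)·log₂(Q(4)/P(4)) = 0.2·log₂(0.2/0.0099) = 0.86729
  Q(5)·log₂(Q(5)/P(5)) = 0.2·log₂(0.2/0.6777) = -0.35213

D_KL(Q||P) = 0.37408 + 0.86729 - 0.06184 + 0.86729 - 0.35213 = 1.69469 ≈ 1.6947 bits

These are NOT equal (difference: 0.6131 bits). KL divergence is asymmetric: D_KL(P||Q) ≠ D_KL(Q||P) in general.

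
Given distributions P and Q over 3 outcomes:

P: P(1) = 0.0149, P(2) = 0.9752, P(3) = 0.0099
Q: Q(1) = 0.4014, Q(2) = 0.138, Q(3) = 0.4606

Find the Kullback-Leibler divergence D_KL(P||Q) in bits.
2.6254 bits

D_KL(P||Q) = Σ P(x) log₂(P(x)/Q(x))

Computing term by term:
  P(1)·log₂(P(1)/Q(1)) = 0.0149·log₂(0.0149/0.4014) = -0.07080
  P(2)·log₂(P(2)/Q(2)) = 0.9752·log₂(0.9752/0.138) = 2.75107
  P(3)·log₂(P(3)/Q(3)) = 0.0099·log₂(0.0099/0.4606) = -0.05485

D_KL(P||Q) = -0.07080 + 2.75107 - 0.05485 = 2.62542 ≈ 2.6254 bits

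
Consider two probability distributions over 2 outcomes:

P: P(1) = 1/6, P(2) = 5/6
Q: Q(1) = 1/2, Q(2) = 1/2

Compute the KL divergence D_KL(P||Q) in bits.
0.3500 bits

D_KL(P||Q) = Σ P(x) log₂(P(x)/Q(x))

Computing term by term:
  P(1)·log₂(P(1)/Q(1)) = (1/6)·log₂((1/6)/(1/2)) = -0.26416
  P(2)·log₂(P(2)/Q(2)) = (5/6)·log₂((5/6)/(1/2)) = 0.61414

D_KL(P||Q) = -0.26416 + 0.61414 = 0.34998 ≈ 0.3500 bits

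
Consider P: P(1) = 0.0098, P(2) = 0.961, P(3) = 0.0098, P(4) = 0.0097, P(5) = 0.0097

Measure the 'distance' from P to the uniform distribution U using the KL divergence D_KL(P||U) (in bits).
2.0062 bits

U(i) = 1/5 for all i

D_KL(P||U) = Σ P(x) log₂(P(x) / (1/5))
           = Σ P(x) log₂(P(x)) + log₂(5)
           = log₂(5) - H(P)

H(P) = -Σ P(x) log₂(P(x)):
  -P(1)·log₂(P(1)) = -(0.0098)·log₂(0.0098) = 0.06540
  -P(2)·log₂(P(2)) = -(0.961)·log₂(0.961) = 0.05515
  -P(3)·log₂(P(3)) = -(0.0098)·log₂(0.0098) = 0.06540
  -P(4)·log₂(P(4)) = -(0.0097)·log₂(0.0097) = 0.06487
  -P(5)·log₂(P(5)) = -(0.0097)·log₂(0.0097) = 0.06487
H(P) = 0.06540 + 0.05515 + 0.06540 + 0.06487 + 0.06487 = 0.31569 bits

log₂(5) = 2.32193 bits

D_KL(P||U) = 2.32193 - 0.31569 = 2.00624 ≈ 2.0062 bits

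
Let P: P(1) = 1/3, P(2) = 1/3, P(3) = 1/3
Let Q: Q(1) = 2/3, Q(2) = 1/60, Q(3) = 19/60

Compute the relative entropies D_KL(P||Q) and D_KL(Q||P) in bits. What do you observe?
D_KL(P||Q) = 1.1320 bits, D_KL(Q||P) = 0.5712 bits. The two directions give different values (D_KL(P||Q) exceeds D_KL(Q||P) by 0.5608 bits): KL divergence is asymmetric.

D_KL(P||Q) = Σ P(x) log₂(P(x)/Q(x))

Computing term by term:
  P(1)·log₂(P(1)/Q(1)) = (1/3)·log₂((1/3)/(2/3)) = -0.33333
  P(2)·log₂(P(2)/Q(2)) = (1/3)·log₂((1/3)/(1/60)) = 1.44064
  P(3)·log₂(P(3)/Q(3)) = (1/3)·log₂((1/3)/(19/60)) = 0.02467

D_KL(P||Q) = -0.33333 + 1.44064 + 0.02467 = 1.13198 ≈ 1.1320 bits

D_KL(Q||P) = Σ Q(x) log₂(Q(x)/P(x))

Computing term by term:
  Q(1)·log₂(Q(1)/P(1)) = (2/3)·log₂((2/3)/(1/3)) = 0.66667
  Q(2)·log₂(Q(2)/P(2)) = (1/60)·log₂((1/60)/(1/3)) = -0.07203
  Q(3)·log₂(Q(3)/P(3)) = (19/60)·log₂((19/60)/(1/3)) = -0.02343

D_KL(Q||P) = 0.66667 - 0.07203 - 0.02343 = 0.57121 ≈ 0.5712 bits

These are NOT equal (difference: 0.5608 bits). KL divergence is asymmetric: D_KL(P||Q) ≠ D_KL(Q||P) in general.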